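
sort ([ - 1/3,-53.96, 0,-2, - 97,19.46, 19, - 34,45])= [ - 97, - 53.96,  -  34, - 2, - 1/3, 0,19, 19.46, 45]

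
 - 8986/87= - 104 + 62/87  =  - 103.29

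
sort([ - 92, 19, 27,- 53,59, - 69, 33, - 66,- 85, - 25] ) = [ - 92, - 85, - 69, - 66, - 53, -25, 19,  27,  33,59 ]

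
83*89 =7387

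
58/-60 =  - 1 + 1/30= -  0.97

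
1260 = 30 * 42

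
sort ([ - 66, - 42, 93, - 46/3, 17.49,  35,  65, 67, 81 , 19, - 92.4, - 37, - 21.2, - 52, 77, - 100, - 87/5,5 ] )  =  [ - 100,-92.4, - 66,  -  52, - 42,-37,- 21.2, - 87/5, - 46/3, 5, 17.49, 19, 35, 65,67,  77,81,  93 ] 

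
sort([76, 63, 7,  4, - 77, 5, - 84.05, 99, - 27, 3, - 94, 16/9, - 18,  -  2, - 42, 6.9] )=[ - 94 , - 84.05, - 77, - 42, - 27, - 18 , - 2, 16/9, 3, 4,5,6.9, 7,63, 76,99] 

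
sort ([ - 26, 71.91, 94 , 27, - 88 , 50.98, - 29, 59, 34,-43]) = [ - 88, - 43, - 29,  -  26, 27, 34,  50.98, 59, 71.91, 94 ]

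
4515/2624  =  1+ 1891/2624= 1.72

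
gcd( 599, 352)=1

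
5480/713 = 7+489/713 = 7.69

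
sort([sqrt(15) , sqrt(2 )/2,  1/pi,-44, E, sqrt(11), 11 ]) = [ - 44, 1/pi,sqrt( 2)/2, E, sqrt (11),sqrt(15), 11 ] 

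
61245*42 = 2572290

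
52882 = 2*26441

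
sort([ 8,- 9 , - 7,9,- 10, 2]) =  [  -  10 ,  -  9,-7 , 2,8,  9]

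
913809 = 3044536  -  2130727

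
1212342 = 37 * 32766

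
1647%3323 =1647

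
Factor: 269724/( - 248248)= - 741/682=-  2^(-1)*3^1*11^( - 1 )*13^1 * 19^1*31^( - 1)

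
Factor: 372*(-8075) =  - 2^2*3^1*5^2*17^1*19^1*31^1 = - 3003900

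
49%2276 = 49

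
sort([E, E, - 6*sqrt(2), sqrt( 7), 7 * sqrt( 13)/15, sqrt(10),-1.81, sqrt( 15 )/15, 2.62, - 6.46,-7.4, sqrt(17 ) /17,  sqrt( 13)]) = [ - 6*sqrt (2),- 7.4,-6.46, - 1.81, sqrt( 17) /17,sqrt( 15)/15, 7*sqrt(13)/15, 2.62, sqrt( 7),E, E, sqrt( 10),sqrt (13 ) ] 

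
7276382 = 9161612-1885230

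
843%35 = 3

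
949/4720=949/4720 = 0.20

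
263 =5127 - 4864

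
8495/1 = 8495  =  8495.00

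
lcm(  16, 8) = 16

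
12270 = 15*818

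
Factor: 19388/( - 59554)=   -  9694/29777 = - 2^1 * 11^( - 1)*37^1*131^1*2707^(-1 ) 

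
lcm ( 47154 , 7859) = 47154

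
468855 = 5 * 93771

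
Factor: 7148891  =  17^1 * 211^1*1993^1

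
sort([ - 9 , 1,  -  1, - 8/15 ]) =[ - 9,  -  1, - 8/15,1]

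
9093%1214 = 595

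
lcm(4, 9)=36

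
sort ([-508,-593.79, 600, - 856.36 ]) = [- 856.36,-593.79, - 508, 600]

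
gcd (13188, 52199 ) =7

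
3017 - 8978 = - 5961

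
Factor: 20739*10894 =225930666  =  2^1*3^1*13^1 * 31^1*223^1*419^1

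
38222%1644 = 410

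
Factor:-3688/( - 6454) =4/7= 2^2*7^ ( - 1 ) 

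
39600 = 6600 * 6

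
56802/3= 18934 = 18934.00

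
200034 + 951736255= 951936289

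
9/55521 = 1/6169 = 0.00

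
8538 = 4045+4493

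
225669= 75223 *3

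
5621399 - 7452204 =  - 1830805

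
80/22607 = 80/22607  =  0.00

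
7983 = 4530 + 3453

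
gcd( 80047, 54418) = 1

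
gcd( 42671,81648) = 1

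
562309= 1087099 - 524790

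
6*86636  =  519816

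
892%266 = 94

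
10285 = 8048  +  2237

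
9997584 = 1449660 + 8547924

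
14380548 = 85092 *169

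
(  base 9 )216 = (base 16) b1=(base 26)6l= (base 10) 177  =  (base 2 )10110001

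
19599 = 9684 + 9915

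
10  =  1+9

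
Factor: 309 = 3^1*103^1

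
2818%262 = 198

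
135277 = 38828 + 96449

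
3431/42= 3431/42 = 81.69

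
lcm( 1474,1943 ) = 42746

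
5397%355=72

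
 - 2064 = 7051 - 9115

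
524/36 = 14 + 5/9 = 14.56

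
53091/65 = 816+ 51/65 = 816.78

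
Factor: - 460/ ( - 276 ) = 5/3 = 3^( - 1 ) * 5^1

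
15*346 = 5190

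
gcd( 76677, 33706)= 1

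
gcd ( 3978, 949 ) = 13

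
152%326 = 152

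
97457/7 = 13922+3/7 = 13922.43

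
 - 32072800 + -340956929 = - 373029729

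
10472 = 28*374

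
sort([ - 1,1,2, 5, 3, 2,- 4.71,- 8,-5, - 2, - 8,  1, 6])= [ - 8, - 8,-5, - 4.71, - 2 , - 1, 1,1, 2, 2, 3, 5,6 ]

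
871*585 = 509535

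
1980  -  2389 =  - 409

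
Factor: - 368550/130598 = - 14175/5023 = - 3^4*5^2 *7^1*5023^( - 1)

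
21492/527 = 40+412/527 = 40.78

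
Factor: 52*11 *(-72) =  -41184 = - 2^5*3^2*11^1*13^1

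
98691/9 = 32897/3  =  10965.67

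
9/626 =9/626= 0.01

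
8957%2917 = 206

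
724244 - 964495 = -240251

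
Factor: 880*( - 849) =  - 747120 = - 2^4*3^1*5^1*11^1*283^1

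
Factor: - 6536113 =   -  173^1 * 37781^1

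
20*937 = 18740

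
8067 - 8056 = 11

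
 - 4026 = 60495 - 64521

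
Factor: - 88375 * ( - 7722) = 682431750 = 2^1*3^3*5^3 * 7^1*11^1 *13^1*101^1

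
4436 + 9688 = 14124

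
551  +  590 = 1141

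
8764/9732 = 2191/2433 = 0.90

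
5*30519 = 152595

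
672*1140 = 766080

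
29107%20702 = 8405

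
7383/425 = 17 + 158/425 = 17.37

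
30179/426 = 30179/426 = 70.84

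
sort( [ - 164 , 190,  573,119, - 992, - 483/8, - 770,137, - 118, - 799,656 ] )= [ - 992, -799, -770,- 164, - 118, - 483/8,119,137, 190,573,656 ] 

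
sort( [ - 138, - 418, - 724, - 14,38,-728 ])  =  [ - 728, - 724,-418 ,-138, - 14,38] 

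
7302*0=0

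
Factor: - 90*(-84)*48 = 2^7*3^4* 5^1*7^1 = 362880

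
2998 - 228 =2770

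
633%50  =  33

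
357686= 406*881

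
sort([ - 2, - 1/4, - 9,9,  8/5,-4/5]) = [ - 9, - 2, - 4/5, - 1/4 , 8/5, 9] 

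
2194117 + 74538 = 2268655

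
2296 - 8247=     -  5951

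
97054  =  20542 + 76512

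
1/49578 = 1/49578 = 0.00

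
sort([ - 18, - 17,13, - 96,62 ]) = [ -96, - 18,  -  17,13, 62]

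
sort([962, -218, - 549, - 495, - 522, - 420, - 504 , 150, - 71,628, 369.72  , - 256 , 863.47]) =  [ - 549, - 522, - 504, - 495, - 420 , - 256 , - 218,-71,150  ,  369.72, 628, 863.47, 962]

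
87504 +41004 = 128508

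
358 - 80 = 278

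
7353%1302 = 843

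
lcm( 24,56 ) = 168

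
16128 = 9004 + 7124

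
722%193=143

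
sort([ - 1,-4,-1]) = [ - 4, - 1,- 1]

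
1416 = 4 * 354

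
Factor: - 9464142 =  - 2^1 * 3^1*1577357^1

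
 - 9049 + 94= - 8955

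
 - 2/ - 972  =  1/486 = 0.00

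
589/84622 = 589/84622 = 0.01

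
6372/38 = 167 + 13/19=167.68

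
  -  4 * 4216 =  - 16864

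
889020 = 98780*9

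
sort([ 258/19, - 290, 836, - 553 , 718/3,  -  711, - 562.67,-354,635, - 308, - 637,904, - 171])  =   [ - 711,-637,-562.67 ,-553, - 354, - 308, - 290 , -171, 258/19, 718/3 , 635,836, 904]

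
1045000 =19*55000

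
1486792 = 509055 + 977737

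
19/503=19/503 = 0.04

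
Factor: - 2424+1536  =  -888 = - 2^3*3^1 * 37^1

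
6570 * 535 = 3514950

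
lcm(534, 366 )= 32574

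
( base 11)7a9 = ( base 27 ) 18L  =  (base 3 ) 1022210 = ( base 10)966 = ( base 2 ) 1111000110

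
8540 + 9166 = 17706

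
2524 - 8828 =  - 6304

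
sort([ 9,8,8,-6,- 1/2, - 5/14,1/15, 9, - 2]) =[-6, - 2, - 1/2, -5/14,1/15, 8, 8, 9, 9 ]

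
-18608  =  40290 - 58898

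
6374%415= 149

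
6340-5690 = 650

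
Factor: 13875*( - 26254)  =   - 2^1*3^1*5^3*37^1*13127^1  =  -364274250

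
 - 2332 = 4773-7105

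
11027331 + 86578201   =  97605532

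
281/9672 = 281/9672=   0.03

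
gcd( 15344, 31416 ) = 56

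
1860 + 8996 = 10856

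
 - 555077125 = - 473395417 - 81681708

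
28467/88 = 28467/88 = 323.49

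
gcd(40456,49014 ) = 778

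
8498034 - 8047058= 450976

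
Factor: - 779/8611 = - 19^1*41^1 *79^( - 1 ) *109^(-1)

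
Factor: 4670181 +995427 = 5665608 = 2^3 * 3^2*13^1*6053^1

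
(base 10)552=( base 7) 1416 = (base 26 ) l6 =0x228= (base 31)HP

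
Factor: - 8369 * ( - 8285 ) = 5^1*1657^1*8369^1 = 69337165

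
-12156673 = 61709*( - 197 )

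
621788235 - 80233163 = 541555072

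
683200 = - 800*( - 854 ) 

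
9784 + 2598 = 12382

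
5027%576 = 419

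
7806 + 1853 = 9659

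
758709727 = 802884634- 44174907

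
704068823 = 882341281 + - 178272458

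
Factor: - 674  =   - 2^1  *337^1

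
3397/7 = 485 + 2/7 = 485.29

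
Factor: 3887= 13^2 * 23^1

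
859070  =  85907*10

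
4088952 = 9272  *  441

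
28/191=28/191 = 0.15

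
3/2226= 1/742=0.00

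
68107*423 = 28809261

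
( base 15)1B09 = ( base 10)5859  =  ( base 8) 13343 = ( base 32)5N3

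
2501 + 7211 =9712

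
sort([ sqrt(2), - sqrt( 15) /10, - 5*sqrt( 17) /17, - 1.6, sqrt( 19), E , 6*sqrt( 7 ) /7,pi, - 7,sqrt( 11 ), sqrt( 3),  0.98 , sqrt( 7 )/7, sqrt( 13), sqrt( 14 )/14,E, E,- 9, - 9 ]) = [ - 9, - 9, - 7, - 1.6,-5*sqrt(17)/17, - sqrt( 15)/10,sqrt ( 14)/14 , sqrt( 7) /7, 0.98 , sqrt( 2),sqrt(3), 6 * sqrt( 7)/7,E,E,E, pi,sqrt( 11),sqrt(13), sqrt(  19) ] 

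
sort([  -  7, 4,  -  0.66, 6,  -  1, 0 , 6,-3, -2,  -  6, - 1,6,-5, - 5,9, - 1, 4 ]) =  [ - 7 , - 6, - 5,-5, - 3,-2, - 1, - 1,  -  1,-0.66 , 0, 4, 4, 6, 6, 6 , 9]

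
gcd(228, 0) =228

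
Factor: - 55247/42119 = -101/77 = - 7^( - 1)* 11^( -1 )*101^1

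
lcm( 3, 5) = 15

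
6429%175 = 129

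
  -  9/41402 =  - 9/41402 =- 0.00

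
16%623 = 16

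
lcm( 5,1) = 5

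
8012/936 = 8 + 131/234=8.56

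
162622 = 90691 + 71931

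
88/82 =44/41=1.07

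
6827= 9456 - 2629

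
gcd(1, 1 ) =1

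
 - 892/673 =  - 2+454/673 = - 1.33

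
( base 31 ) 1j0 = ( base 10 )1550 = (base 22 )34a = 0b11000001110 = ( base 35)19A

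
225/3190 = 45/638 = 0.07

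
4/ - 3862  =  -1 + 1929/1931 = -  0.00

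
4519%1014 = 463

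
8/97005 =8/97005 = 0.00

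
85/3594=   85/3594 = 0.02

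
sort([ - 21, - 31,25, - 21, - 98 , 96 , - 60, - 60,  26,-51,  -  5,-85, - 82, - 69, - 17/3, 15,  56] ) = [ - 98,-85,  -  82, - 69, -60,  -  60, - 51, - 31, - 21 , - 21,-17/3, - 5,15,25, 26 , 56, 96 ]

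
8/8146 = 4/4073 =0.00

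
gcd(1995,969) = 57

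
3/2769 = 1/923 = 0.00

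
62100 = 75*828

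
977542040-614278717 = 363263323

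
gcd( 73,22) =1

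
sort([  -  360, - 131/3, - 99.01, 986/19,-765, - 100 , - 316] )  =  [-765,-360, -316, - 100,-99.01, - 131/3,986/19]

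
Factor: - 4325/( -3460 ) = 5/4 =2^( - 2)*5^1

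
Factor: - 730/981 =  - 2^1*3^(-2 )*5^1*73^1*109^ (-1)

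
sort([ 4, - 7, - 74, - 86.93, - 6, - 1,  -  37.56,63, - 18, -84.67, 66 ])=[ - 86.93, - 84.67, - 74, - 37.56, - 18, - 7 , - 6, - 1 , 4,63,66]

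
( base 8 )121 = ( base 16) 51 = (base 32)2h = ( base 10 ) 81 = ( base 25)36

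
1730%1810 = 1730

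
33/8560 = 33/8560 = 0.00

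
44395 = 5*8879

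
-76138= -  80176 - -4038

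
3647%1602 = 443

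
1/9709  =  1/9709 = 0.00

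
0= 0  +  0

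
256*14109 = 3611904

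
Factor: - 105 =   -  3^1*5^1*7^1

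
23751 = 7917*3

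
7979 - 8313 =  - 334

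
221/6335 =221/6335 = 0.03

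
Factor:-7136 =-2^5*223^1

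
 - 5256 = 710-5966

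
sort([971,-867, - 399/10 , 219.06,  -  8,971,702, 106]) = [ - 867, - 399/10, - 8,106, 219.06,702, 971, 971 ]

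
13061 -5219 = 7842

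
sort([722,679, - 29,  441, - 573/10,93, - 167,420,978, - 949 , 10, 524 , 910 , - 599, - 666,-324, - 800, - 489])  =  [ - 949, - 800, - 666, - 599 , - 489 , - 324, - 167,-573/10 , - 29, 10,93, 420 , 441 , 524, 679,722,  910, 978]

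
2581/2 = 1290 + 1/2 = 1290.50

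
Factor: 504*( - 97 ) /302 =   -  24444/151 = - 2^2 * 3^2*7^1*97^1*151^(  -  1 )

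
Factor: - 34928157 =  - 3^1*11^1 * 439^1*2411^1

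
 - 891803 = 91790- 983593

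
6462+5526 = 11988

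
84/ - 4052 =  - 21/1013 = - 0.02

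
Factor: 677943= 3^3*7^1*17^1*211^1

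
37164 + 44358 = 81522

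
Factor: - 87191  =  -13^1*19^1 * 353^1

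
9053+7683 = 16736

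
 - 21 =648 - 669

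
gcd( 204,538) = 2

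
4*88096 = 352384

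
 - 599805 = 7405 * (  -  81)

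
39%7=4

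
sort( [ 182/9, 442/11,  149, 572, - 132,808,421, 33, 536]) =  [ - 132,182/9, 33,442/11, 149, 421, 536, 572,808 ] 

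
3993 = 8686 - 4693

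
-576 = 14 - 590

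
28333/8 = 3541 + 5/8 = 3541.62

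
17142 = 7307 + 9835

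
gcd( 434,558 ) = 62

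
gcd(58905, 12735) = 45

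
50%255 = 50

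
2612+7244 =9856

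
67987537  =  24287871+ 43699666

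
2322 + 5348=7670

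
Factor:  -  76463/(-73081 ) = 107^(-1)*683^( - 1 )*76463^1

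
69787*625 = 43616875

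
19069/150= 127 + 19/150=127.13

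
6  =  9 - 3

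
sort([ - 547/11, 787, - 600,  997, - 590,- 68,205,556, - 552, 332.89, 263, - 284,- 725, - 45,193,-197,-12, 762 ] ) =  [ - 725, - 600 , - 590, - 552, - 284, - 197, - 68, - 547/11, - 45,-12, 193, 205,263,332.89,556, 762, 787,997 ] 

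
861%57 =6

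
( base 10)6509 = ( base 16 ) 196d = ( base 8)14555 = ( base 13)2C69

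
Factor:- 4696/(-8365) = 2^3*5^(- 1)*7^( - 1)*239^( - 1)*  587^1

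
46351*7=324457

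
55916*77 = 4305532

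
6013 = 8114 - 2101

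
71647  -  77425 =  - 5778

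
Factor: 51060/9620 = 69/13 = 3^1*13^( - 1)*23^1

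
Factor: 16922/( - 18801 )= - 2^1*3^ ( - 2 ) * 2089^( - 1) * 8461^1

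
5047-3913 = 1134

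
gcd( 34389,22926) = 11463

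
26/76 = 13/38 = 0.34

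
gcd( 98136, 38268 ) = 36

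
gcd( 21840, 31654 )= 14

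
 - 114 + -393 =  - 507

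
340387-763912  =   - 423525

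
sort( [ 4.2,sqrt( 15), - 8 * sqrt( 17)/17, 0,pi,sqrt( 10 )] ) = [ - 8 * sqrt( 17)/17,  0,  pi, sqrt (10),sqrt (15 ) , 4.2]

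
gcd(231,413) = 7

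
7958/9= 884 + 2/9  =  884.22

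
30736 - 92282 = -61546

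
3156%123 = 81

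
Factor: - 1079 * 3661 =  - 7^1 * 13^1*83^1*523^1=- 3950219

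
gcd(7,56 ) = 7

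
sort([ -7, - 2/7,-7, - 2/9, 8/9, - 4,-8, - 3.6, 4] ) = [ - 8, - 7,-7, - 4, - 3.6,  -  2/7, - 2/9,8/9,4 ]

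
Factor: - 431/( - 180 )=2^( - 2) *3^( - 2 ) * 5^( - 1 )*431^1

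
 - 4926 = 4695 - 9621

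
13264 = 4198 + 9066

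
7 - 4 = 3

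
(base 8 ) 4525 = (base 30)2JJ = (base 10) 2389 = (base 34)229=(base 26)3dn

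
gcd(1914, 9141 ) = 33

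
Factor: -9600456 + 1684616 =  - 2^6*5^1*29^1*853^1  =  -7915840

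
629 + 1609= 2238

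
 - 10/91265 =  - 2/18253 = - 0.00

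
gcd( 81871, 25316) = 1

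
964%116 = 36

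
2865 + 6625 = 9490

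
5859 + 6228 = 12087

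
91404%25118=16050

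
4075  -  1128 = 2947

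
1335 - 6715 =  - 5380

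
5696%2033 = 1630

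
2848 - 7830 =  - 4982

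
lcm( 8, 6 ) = 24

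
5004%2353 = 298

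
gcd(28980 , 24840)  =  4140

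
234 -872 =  - 638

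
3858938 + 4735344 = 8594282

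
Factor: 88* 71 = 2^3 * 11^1*71^1 = 6248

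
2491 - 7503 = - 5012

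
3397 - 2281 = 1116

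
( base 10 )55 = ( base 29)1q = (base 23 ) 29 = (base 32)1n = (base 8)67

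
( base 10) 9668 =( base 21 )10J8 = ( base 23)I68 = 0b10010111000100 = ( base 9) 14232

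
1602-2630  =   - 1028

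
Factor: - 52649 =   -  17^1*19^1 * 163^1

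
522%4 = 2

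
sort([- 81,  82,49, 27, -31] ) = [ - 81, -31, 27, 49,82 ]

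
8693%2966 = 2761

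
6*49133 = 294798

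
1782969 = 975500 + 807469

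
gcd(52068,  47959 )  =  1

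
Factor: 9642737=13^1 * 461^1 * 1609^1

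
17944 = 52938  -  34994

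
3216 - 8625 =-5409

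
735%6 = 3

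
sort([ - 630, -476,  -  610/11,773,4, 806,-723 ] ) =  [ - 723, - 630,-476, - 610/11,4,773,806] 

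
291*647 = 188277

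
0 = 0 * 557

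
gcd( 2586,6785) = 1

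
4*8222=32888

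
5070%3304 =1766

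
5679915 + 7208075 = 12887990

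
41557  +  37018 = 78575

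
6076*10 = 60760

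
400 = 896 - 496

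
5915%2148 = 1619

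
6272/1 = 6272 = 6272.00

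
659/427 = 1 + 232/427 = 1.54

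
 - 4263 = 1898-6161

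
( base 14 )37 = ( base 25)1O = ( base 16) 31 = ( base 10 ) 49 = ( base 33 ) 1G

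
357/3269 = 51/467 = 0.11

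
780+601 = 1381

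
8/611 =8/611 = 0.01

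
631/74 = 8 + 39/74 =8.53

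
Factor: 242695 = 5^1*48539^1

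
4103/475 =8+303/475 = 8.64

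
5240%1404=1028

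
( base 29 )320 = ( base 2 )101000010101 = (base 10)2581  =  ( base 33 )2c7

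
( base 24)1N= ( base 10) 47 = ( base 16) 2f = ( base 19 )29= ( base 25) 1m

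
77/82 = 77/82 = 0.94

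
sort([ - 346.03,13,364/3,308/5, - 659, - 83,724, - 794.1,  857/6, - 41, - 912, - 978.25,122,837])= [ - 978.25, - 912, - 794.1, - 659, - 346.03, - 83, - 41,13 , 308/5,364/3,122,857/6,724,837]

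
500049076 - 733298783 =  - 233249707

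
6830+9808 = 16638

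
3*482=1446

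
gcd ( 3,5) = 1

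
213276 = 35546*6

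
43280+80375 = 123655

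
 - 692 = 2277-2969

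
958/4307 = 958/4307 = 0.22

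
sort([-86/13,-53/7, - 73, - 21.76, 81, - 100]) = [- 100, - 73, - 21.76, - 53/7 , - 86/13, 81 ] 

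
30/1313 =30/1313  =  0.02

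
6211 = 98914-92703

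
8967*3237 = 29026179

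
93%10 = 3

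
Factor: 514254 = 2^1*3^1*13^1*19^1*347^1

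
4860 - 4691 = 169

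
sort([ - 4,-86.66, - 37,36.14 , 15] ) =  [ - 86.66, - 37,-4, 15,  36.14] 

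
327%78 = 15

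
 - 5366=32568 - 37934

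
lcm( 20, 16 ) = 80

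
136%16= 8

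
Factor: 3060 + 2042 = 5102 = 2^1*2551^1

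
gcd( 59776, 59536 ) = 16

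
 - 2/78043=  - 1 + 78041/78043= - 0.00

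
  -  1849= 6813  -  8662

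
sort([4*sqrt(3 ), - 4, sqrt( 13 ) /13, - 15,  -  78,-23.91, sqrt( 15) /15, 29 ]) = [ - 78, - 23.91 , - 15, - 4, sqrt(15 )/15, sqrt(13 )/13,  4*sqrt(3 ), 29 ]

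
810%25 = 10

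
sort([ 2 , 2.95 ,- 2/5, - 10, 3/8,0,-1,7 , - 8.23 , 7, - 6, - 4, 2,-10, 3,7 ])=[ - 10, - 10, - 8.23 , - 6 , - 4, - 1, - 2/5,  0, 3/8,2,  2 , 2.95,3 , 7,  7, 7]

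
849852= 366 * 2322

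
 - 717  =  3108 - 3825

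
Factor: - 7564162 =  - 2^1 * 3782081^1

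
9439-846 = 8593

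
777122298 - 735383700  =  41738598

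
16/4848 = 1/303 = 0.00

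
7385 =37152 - 29767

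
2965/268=2965/268 =11.06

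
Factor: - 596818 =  - 2^1*298409^1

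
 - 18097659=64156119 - 82253778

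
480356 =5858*82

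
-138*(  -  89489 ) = 12349482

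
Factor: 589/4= 2^( - 2 ) * 19^1*31^1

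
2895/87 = 965/29  =  33.28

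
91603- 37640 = 53963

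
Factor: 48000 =2^7*3^1*5^3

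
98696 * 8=789568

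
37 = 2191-2154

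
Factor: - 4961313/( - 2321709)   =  3^1*7^1*13^( - 1)*59^( - 1 ) * 61^1*1009^( - 1 ) * 1291^1= 1653771/773903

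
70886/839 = 70886/839 = 84.49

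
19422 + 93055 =112477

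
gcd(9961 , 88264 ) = 1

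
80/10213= 80/10213 = 0.01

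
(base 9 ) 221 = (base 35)56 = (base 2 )10110101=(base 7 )346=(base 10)181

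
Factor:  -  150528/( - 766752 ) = 2^5*163^(  -  1)=32/163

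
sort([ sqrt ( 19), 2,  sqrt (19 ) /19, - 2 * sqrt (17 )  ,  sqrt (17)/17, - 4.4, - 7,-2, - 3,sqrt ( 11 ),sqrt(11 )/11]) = [  -  2*sqrt(17 ), - 7, - 4.4, - 3, - 2,sqrt( 19)/19, sqrt(17) /17,sqrt( 11) /11, 2, sqrt( 11),sqrt(19) ] 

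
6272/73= 85 + 67/73 =85.92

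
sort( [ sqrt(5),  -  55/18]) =[ - 55/18,  sqrt( 5) ]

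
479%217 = 45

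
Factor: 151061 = 29^1* 5209^1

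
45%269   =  45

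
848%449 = 399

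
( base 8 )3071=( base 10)1593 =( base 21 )3ci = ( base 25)2DI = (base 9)2160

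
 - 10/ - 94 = 5/47 = 0.11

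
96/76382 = 48/38191 = 0.00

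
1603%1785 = 1603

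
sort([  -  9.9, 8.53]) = [ - 9.9,8.53 ]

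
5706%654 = 474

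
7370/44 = 335/2 = 167.50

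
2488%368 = 280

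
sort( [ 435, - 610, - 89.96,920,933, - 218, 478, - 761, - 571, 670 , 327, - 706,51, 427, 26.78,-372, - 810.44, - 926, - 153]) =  [ - 926, - 810.44, - 761, - 706, - 610, - 571, - 372 , - 218, - 153, - 89.96, 26.78, 51 , 327, 427, 435,478,  670  ,  920,  933 ] 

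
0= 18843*0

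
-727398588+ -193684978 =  - 921083566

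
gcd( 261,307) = 1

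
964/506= 482/253=1.91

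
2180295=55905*39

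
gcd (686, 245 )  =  49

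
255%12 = 3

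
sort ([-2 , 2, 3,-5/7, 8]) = [ - 2, - 5/7, 2, 3, 8 ] 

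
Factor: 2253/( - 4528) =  - 2^( - 4 )*3^1*283^( - 1)*751^1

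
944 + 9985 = 10929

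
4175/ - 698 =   -  4175/698=- 5.98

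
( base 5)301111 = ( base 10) 9531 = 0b10010100111011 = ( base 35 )7RB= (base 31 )9se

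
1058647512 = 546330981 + 512316531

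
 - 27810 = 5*( - 5562 ) 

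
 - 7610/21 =-7610/21 = - 362.38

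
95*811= 77045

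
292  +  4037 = 4329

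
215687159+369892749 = 585579908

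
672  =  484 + 188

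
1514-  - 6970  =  8484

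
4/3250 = 2/1625= 0.00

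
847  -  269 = 578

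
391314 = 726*539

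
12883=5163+7720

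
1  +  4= 5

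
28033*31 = 869023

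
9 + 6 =15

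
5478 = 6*913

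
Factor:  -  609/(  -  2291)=21/79 = 3^1*7^1*79^( - 1 ) 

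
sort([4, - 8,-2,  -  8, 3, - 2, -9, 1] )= [ - 9,-8, - 8, - 2,-2, 1 , 3, 4] 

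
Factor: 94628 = 2^2 *41^1*577^1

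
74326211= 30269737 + 44056474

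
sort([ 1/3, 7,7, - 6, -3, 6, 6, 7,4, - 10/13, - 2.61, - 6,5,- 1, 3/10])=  [-6,  -  6,- 3,- 2.61,-1, - 10/13,3/10,1/3, 4,5,6,  6,  7,7,7 ]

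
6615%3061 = 493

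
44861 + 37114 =81975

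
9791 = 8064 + 1727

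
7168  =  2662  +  4506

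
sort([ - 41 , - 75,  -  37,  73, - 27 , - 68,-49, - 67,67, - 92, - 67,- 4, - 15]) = [- 92, - 75, - 68, - 67, -67, - 49 , - 41, - 37, - 27, - 15, - 4 , 67, 73 ]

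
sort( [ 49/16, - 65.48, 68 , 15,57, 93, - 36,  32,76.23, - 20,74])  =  [ - 65.48 , - 36 , - 20,  49/16 , 15 , 32, 57,  68 , 74,76.23,  93]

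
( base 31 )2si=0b101011111000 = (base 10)2808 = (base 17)9c3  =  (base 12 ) 1760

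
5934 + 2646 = 8580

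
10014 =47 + 9967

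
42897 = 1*42897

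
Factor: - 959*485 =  - 5^1*7^1*97^1*137^1 = -  465115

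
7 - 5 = 2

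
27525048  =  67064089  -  39539041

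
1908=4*477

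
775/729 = 1 + 46/729 =1.06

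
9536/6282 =4768/3141  =  1.52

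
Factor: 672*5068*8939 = 30443516544 = 2^7*3^1*7^3*181^1*1277^1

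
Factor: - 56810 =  - 2^1*5^1*13^1*19^1 * 23^1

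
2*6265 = 12530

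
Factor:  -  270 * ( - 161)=2^1*3^3  *5^1*7^1 * 23^1 = 43470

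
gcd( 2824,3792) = 8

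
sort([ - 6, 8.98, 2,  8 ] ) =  [ -6, 2, 8, 8.98 ] 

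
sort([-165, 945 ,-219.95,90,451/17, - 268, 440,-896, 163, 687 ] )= [-896, - 268, - 219.95, - 165,  451/17,90, 163, 440, 687, 945 ] 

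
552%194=164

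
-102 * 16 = - 1632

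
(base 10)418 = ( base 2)110100010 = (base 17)17A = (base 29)ec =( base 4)12202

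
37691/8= 4711 + 3/8  =  4711.38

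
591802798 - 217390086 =374412712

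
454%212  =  30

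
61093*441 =26942013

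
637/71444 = 637/71444 =0.01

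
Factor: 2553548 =2^2*181^1*3527^1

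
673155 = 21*32055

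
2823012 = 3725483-902471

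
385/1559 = 385/1559 = 0.25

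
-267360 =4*(-66840) 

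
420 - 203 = 217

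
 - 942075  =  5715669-6657744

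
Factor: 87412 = 2^2*13^1*41^2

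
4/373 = 4/373 = 0.01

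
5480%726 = 398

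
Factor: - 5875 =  - 5^3*47^1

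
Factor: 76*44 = 2^4* 11^1*19^1 = 3344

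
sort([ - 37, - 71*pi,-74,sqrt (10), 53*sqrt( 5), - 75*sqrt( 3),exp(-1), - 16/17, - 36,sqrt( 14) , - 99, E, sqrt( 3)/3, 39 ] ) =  [  -  71 * pi, - 75*sqrt (3), - 99, - 74,-37,-36, -16/17,  exp ( - 1 ), sqrt( 3)/3,E,sqrt(10),sqrt( 14), 39,53 * sqrt( 5)]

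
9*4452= 40068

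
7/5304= 7/5304= 0.00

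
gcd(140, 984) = 4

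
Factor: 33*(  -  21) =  - 693= - 3^2*7^1*11^1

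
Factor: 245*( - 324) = - 2^2*3^4*5^1 * 7^2 =- 79380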